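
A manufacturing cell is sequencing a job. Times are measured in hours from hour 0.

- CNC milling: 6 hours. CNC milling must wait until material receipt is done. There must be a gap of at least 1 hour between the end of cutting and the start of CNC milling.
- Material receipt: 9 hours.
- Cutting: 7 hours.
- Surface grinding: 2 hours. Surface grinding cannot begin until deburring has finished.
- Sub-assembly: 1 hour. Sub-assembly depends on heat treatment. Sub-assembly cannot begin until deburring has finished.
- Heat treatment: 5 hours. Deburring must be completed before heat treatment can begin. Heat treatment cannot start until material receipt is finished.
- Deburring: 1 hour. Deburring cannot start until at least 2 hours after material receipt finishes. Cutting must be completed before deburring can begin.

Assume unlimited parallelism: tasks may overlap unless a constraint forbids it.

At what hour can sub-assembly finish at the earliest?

18

Nothing blocks cutting, so it runs from hour 0 to hour 7.
Material receipt has no prerequisites, so it starts at hour 0 and finishes at hour 9.
Deburring cannot start until material receipt (finishes hour 9, plus 2-hour gap → hour 11); cutting (finishes hour 7). The controlling bound is hour 11, so deburring finishes at 11 + 1 = hour 12.
For heat treatment: deburring (finishes hour 12); material receipt (finishes hour 9). Taking the maximum gives a start of hour 12, and it finishes at 12 + 5 = hour 17.
Sub-assembly cannot start until heat treatment (finishes hour 17); deburring (finishes hour 12). The controlling bound is hour 17, so sub-assembly finishes at 17 + 1 = hour 18.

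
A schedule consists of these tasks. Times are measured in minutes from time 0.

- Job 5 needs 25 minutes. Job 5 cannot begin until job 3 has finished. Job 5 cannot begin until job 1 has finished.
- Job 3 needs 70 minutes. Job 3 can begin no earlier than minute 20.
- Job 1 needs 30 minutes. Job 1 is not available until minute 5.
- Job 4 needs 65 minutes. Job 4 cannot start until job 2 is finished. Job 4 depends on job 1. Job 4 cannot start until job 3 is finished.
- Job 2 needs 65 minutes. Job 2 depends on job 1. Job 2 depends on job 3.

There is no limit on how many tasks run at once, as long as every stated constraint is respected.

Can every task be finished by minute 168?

No

After its own release at minute 20, job 3 can start at minute 20 and finishes at minute 90.
Job 1 waits on its own release at minute 5, so it starts at minute 5 and finishes at 5 + 30 = minute 35.
Job 5 needs all of job 3 (finishes minute 90); job 1 (finishes minute 35). That puts its earliest start at minute 90; it finishes at 90 + 25 = minute 115.
Job 2 cannot start until job 1 (finishes minute 35); job 3 (finishes minute 90). The controlling bound is minute 90, so job 2 finishes at 90 + 65 = minute 155.
Job 4 has to wait for job 2 (finishes minute 155); job 1 (finishes minute 35); job 3 (finishes minute 90). The latest of these is minute 155, so job 4 runs minute 155 to 155 + 65 = minute 220.
The earliest everything can be done is minute 220, which is after the deadline of 168, so it is not possible.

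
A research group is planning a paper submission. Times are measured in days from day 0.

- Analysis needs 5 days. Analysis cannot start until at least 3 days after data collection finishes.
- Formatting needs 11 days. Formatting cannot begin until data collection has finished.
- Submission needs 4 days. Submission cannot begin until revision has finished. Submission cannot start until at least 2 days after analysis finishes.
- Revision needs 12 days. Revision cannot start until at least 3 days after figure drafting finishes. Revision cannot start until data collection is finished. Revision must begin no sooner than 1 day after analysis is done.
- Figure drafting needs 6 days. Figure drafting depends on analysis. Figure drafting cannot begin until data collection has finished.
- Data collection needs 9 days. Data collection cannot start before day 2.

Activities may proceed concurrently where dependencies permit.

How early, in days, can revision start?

Data collection waits on its own release at day 2, so it starts at day 2 and finishes at 2 + 9 = day 11.
Analysis cannot begin until data collection (finishes day 11, plus 3-day gap → day 14). It runs from day 14 to 14 + 5 = day 19.
Figure drafting needs all of analysis (finishes day 19); data collection (finishes day 11). That puts its earliest start at day 19; it finishes at 19 + 6 = day 25.
Revision waits on figure drafting (finishes day 25, plus 3-day gap → day 28); data collection (finishes day 11); analysis (finishes day 19, plus 1-day gap → day 20). The latest of these is day 28, which is the earliest revision can start.

28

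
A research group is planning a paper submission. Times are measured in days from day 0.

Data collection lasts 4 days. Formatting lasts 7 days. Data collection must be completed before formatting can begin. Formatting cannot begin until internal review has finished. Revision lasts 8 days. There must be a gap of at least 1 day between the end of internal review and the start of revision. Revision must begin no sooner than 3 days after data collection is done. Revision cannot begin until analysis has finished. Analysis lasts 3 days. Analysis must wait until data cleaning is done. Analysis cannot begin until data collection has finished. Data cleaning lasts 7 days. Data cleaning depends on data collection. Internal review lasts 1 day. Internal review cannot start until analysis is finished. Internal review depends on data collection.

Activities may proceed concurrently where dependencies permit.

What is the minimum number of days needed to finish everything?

24

Data collection can start immediately at day 0; it finishes at day 4.
Data cleaning cannot begin until data collection (finishes day 4). It runs from day 4 to 4 + 7 = day 11.
Analysis has to wait for data cleaning (finishes day 11); data collection (finishes day 4). The latest of these is day 11, so analysis runs day 11 to 11 + 3 = day 14.
Internal review needs all of analysis (finishes day 14); data collection (finishes day 4). That puts its earliest start at day 14; it finishes at 14 + 1 = day 15.
Formatting cannot start until data collection (finishes day 4); internal review (finishes day 15). The controlling bound is day 15, so formatting finishes at 15 + 7 = day 22.
For revision: internal review (finishes day 15, plus 1-day gap → day 16); data collection (finishes day 4, plus 3-day gap → day 7); analysis (finishes day 14). Taking the maximum gives a start of day 16, and it finishes at 16 + 8 = day 24.
All tasks are finished once the last one completes. Finish times: Data collection at 4, Data cleaning at 11, Analysis at 14, Internal review at 15, Revision at 24, Formatting at 22. The latest is day 24.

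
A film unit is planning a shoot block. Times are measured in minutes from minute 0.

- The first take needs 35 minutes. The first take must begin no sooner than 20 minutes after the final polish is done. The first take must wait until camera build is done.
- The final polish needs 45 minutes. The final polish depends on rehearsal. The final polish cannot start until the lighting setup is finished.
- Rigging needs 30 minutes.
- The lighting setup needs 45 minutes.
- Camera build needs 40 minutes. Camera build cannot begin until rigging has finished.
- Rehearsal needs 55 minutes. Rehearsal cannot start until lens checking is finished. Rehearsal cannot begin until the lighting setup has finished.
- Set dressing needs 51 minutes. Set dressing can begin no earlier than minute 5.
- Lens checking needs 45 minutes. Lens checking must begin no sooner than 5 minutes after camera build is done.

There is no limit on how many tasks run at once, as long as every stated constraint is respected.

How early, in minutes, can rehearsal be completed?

Nothing blocks the lighting setup, so it runs from minute 0 to minute 45.
Rigging can start immediately at minute 0; it finishes at minute 30.
After rigging (finishes minute 30), camera build can start at minute 30 and finishes at minute 70.
Lens checking cannot begin until camera build (finishes minute 70, plus 5-minute gap → minute 75). It runs from minute 75 to 75 + 45 = minute 120.
Rehearsal has to wait for lens checking (finishes minute 120); the lighting setup (finishes minute 45). The latest of these is minute 120, so rehearsal runs minute 120 to 120 + 55 = minute 175.

175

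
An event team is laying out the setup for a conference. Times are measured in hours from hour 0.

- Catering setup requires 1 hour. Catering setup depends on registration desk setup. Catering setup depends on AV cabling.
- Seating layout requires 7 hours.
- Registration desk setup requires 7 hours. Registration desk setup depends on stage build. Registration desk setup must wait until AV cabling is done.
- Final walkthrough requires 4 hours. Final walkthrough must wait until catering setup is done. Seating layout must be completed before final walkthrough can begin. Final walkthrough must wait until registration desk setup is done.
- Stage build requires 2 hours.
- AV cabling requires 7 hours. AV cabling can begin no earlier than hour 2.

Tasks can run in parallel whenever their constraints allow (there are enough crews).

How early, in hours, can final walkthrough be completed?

Nothing blocks seating layout, so it runs from hour 0 to hour 7.
AV cabling waits on its own release at hour 2, so it starts at hour 2 and finishes at 2 + 7 = hour 9.
Stage build can start immediately at hour 0; it finishes at hour 2.
Registration desk setup needs all of stage build (finishes hour 2); AV cabling (finishes hour 9). That puts its earliest start at hour 9; it finishes at 9 + 7 = hour 16.
Catering setup needs all of registration desk setup (finishes hour 16); AV cabling (finishes hour 9). That puts its earliest start at hour 16; it finishes at 16 + 1 = hour 17.
For final walkthrough: catering setup (finishes hour 17); seating layout (finishes hour 7); registration desk setup (finishes hour 16). Taking the maximum gives a start of hour 17, and it finishes at 17 + 4 = hour 21.

21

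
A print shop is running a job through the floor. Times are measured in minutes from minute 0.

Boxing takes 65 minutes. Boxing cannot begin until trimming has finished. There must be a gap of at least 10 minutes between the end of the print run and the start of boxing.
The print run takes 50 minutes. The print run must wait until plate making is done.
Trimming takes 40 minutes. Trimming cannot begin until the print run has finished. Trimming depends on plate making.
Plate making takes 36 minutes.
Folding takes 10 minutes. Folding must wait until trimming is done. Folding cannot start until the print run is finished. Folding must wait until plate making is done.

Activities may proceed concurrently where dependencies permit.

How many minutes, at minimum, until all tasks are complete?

191

Plate making has no prerequisites, so it starts at minute 0 and finishes at minute 36.
The print run cannot begin until plate making (finishes minute 36). It runs from minute 36 to 36 + 50 = minute 86.
Trimming has to wait for the print run (finishes minute 86); plate making (finishes minute 36). The latest of these is minute 86, so trimming runs minute 86 to 86 + 40 = minute 126.
Boxing needs all of trimming (finishes minute 126); the print run (finishes minute 86, plus 10-minute gap → minute 96). That puts its earliest start at minute 126; it finishes at 126 + 65 = minute 191.
Folding has to wait for trimming (finishes minute 126); the print run (finishes minute 86); plate making (finishes minute 36). The latest of these is minute 126, so folding runs minute 126 to 126 + 10 = minute 136.
All tasks are finished once the last one completes. Finish times: Plate making at 36, The print run at 86, Trimming at 126, Folding at 136, Boxing at 191. The latest is minute 191.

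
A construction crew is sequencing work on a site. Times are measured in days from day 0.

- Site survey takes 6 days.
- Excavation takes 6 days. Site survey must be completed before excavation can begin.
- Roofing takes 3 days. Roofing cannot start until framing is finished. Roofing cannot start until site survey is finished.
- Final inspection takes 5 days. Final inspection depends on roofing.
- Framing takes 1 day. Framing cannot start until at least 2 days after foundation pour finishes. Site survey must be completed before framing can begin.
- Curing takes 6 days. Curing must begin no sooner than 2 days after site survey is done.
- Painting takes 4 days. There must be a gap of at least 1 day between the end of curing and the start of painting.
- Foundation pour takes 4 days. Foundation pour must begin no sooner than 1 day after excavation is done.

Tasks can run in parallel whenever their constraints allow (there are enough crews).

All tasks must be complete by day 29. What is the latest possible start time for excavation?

7

To finish by day 29, final inspection (duration 5) must start no later than day 24.
Since final inspection (must start by day 24) depends on it, roofing must finish by day 24. Backing off its 3-day duration gives a latest start of day 21.
Framing has to be done before roofing (must start by day 21). That means finishing by day 21, i.e. starting by 21 − 1 = day 20.
Foundation pour must finish before framing (must start by day 20, minus 2-day gap → day 18). With a 4-day duration, foundation pour must start by 18 − 4 = day 14.
Excavation must finish before foundation pour (must start by day 14, minus 1-day gap → day 13). With a 6-day duration, excavation must start by 13 − 6 = day 7.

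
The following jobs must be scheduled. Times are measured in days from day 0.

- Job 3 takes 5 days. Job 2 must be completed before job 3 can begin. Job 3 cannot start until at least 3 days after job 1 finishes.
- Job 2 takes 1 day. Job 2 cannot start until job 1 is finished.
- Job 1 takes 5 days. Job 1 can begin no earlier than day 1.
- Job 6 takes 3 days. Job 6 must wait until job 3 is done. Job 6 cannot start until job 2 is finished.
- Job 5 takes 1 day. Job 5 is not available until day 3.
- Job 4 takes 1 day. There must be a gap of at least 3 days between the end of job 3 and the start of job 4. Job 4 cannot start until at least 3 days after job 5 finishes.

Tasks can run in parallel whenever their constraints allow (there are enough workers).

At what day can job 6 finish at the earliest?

17

Job 1 cannot begin until its own release at day 1. It runs from day 1 to 1 + 5 = day 6.
After job 1 (finishes day 6), job 2 can start at day 6 and finishes at day 7.
For job 3: job 2 (finishes day 7); job 1 (finishes day 6, plus 3-day gap → day 9). Taking the maximum gives a start of day 9, and it finishes at 9 + 5 = day 14.
Job 6 has to wait for job 3 (finishes day 14); job 2 (finishes day 7). The latest of these is day 14, so job 6 runs day 14 to 14 + 3 = day 17.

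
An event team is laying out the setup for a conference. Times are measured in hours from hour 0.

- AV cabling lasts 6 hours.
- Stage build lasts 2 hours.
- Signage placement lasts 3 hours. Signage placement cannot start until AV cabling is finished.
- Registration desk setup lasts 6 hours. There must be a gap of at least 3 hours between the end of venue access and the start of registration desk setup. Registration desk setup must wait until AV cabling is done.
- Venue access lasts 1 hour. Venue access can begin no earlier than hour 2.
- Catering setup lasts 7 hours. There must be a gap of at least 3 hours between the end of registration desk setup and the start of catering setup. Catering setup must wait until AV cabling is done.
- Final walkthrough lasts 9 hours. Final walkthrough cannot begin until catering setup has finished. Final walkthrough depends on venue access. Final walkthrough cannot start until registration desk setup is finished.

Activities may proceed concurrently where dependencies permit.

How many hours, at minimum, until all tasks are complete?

31

AV cabling can start immediately at hour 0; it finishes at hour 6.
After AV cabling (finishes hour 6), signage placement can start at hour 6 and finishes at hour 9.
Nothing blocks stage build, so it runs from hour 0 to hour 2.
After its own release at hour 2, venue access can start at hour 2 and finishes at hour 3.
Registration desk setup cannot start until venue access (finishes hour 3, plus 3-hour gap → hour 6); AV cabling (finishes hour 6). The controlling bound is hour 6, so registration desk setup finishes at 6 + 6 = hour 12.
Catering setup has to wait for registration desk setup (finishes hour 12, plus 3-hour gap → hour 15); AV cabling (finishes hour 6). The latest of these is hour 15, so catering setup runs hour 15 to 15 + 7 = hour 22.
For final walkthrough: catering setup (finishes hour 22); venue access (finishes hour 3); registration desk setup (finishes hour 12). Taking the maximum gives a start of hour 22, and it finishes at 22 + 9 = hour 31.
All tasks are finished once the last one completes. Finish times: Venue access at 3, Stage build at 2, AV cabling at 6, Registration desk setup at 12, Signage placement at 9, Catering setup at 22, Final walkthrough at 31. The latest is hour 31.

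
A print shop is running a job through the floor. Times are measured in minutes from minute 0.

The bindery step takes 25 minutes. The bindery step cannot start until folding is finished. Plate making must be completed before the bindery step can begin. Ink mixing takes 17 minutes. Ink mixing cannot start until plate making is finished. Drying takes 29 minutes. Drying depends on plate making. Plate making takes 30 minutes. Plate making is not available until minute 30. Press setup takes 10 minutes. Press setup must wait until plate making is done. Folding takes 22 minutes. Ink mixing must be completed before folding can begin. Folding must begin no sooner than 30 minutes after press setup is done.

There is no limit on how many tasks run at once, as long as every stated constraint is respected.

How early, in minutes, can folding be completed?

Plate making cannot begin until its own release at minute 30. It runs from minute 30 to 30 + 30 = minute 60.
After plate making (finishes minute 60), press setup can start at minute 60 and finishes at minute 70.
After plate making (finishes minute 60), ink mixing can start at minute 60 and finishes at minute 77.
Folding needs all of ink mixing (finishes minute 77); press setup (finishes minute 70, plus 30-minute gap → minute 100). That puts its earliest start at minute 100; it finishes at 100 + 22 = minute 122.

122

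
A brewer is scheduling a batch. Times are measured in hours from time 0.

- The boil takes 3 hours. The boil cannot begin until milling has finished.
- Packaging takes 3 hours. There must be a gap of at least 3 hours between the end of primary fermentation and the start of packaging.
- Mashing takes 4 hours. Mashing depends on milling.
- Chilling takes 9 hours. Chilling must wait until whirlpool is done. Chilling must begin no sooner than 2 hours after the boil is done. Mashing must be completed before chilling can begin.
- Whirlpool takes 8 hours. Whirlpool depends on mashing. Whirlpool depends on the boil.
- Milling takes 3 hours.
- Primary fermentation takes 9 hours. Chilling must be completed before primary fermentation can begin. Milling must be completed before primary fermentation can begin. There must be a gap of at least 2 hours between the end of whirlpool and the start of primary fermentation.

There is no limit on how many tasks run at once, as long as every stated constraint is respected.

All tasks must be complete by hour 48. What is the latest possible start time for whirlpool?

16

Packaging has no dependents, so it just needs to finish by hour 48. Starting by 48 − 3 = hour 45 achieves that.
Primary fermentation feeds into packaging (must start by hour 45, minus 3-hour gap → hour 42); so primary fermentation must finish by hour 42 and therefore start by hour 33.
Chilling has to be done before primary fermentation (must start by hour 33). That means finishing by hour 33, i.e. starting by 33 − 9 = hour 24.
Whirlpool has several dependents: chilling (must start by hour 24); primary fermentation (must start by hour 33, minus 2-hour gap → hour 31). The earliest of those limits is hour 24, so whirlpool must start by 24 − 8 = hour 16.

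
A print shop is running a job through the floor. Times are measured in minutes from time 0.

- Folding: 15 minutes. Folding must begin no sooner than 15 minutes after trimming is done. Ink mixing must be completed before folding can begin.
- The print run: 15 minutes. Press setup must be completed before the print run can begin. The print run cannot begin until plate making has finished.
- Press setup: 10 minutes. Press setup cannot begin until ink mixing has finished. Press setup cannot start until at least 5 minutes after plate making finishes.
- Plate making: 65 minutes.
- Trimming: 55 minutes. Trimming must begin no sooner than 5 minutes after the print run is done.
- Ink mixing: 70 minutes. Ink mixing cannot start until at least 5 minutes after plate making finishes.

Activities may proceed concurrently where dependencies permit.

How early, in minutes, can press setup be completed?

150

Plate making can start immediately at minute 0; it finishes at minute 65.
Ink mixing waits on plate making (finishes minute 65, plus 5-minute gap → minute 70), so it starts at minute 70 and finishes at 70 + 70 = minute 140.
Press setup cannot start until ink mixing (finishes minute 140); plate making (finishes minute 65, plus 5-minute gap → minute 70). The controlling bound is minute 140, so press setup finishes at 140 + 10 = minute 150.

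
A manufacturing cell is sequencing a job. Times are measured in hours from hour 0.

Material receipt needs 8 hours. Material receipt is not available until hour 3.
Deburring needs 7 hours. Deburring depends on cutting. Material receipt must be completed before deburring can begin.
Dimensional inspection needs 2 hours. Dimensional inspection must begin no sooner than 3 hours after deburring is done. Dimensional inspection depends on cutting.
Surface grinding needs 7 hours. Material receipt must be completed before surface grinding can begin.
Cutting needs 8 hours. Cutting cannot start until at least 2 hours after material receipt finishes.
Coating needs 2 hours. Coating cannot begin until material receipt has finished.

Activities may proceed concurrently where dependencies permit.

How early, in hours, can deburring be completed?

28

Material receipt cannot begin until its own release at hour 3. It runs from hour 3 to 3 + 8 = hour 11.
After material receipt (finishes hour 11, plus 2-hour gap → hour 13), cutting can start at hour 13 and finishes at hour 21.
Deburring needs all of cutting (finishes hour 21); material receipt (finishes hour 11). That puts its earliest start at hour 21; it finishes at 21 + 7 = hour 28.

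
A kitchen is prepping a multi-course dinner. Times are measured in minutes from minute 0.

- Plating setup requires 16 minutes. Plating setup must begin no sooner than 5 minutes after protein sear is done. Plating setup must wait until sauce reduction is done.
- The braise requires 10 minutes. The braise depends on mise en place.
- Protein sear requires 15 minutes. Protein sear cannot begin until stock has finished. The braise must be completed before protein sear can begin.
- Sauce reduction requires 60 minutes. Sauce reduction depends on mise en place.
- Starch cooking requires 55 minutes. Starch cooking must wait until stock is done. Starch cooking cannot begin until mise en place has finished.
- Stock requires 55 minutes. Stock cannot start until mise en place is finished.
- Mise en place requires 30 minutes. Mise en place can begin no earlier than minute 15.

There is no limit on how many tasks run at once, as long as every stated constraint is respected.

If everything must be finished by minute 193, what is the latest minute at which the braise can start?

147

To finish by minute 193, plating setup (duration 16) must start no later than minute 177.
Protein sear feeds into plating setup (must start by minute 177, minus 5-minute gap → minute 172); so protein sear must finish by minute 172 and therefore start by minute 157.
The braise feeds into protein sear (must start by minute 157); so the braise must finish by minute 157 and therefore start by minute 147.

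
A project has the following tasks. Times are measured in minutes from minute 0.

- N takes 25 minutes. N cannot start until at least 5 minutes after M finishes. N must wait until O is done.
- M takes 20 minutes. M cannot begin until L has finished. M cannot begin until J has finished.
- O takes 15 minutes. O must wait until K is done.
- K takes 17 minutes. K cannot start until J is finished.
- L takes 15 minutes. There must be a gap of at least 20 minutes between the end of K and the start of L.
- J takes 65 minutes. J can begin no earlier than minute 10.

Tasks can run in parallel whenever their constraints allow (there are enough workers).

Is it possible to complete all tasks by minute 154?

J waits on its own release at minute 10, so it starts at minute 10 and finishes at 10 + 65 = minute 75.
K waits on J (finishes minute 75), so it starts at minute 75 and finishes at 75 + 17 = minute 92.
After K (finishes minute 92), O can start at minute 92 and finishes at minute 107.
L waits on K (finishes minute 92, plus 20-minute gap → minute 112), so it starts at minute 112 and finishes at 112 + 15 = minute 127.
M cannot start until L (finishes minute 127); J (finishes minute 75). The controlling bound is minute 127, so M finishes at 127 + 20 = minute 147.
N needs all of M (finishes minute 147, plus 5-minute gap → minute 152); O (finishes minute 107). That puts its earliest start at minute 152; it finishes at 152 + 25 = minute 177.
The earliest everything can be done is minute 177, which is after the deadline of 154, so it is not possible.

No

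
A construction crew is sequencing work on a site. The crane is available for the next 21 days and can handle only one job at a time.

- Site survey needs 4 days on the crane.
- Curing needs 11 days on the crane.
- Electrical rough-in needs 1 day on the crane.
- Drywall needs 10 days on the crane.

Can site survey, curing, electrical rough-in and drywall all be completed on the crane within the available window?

No

Running back to back, the jobs need 4 + 11 + 1 + 10 = 26 days on the crane.
Since 26 > 21, they cannot all fit.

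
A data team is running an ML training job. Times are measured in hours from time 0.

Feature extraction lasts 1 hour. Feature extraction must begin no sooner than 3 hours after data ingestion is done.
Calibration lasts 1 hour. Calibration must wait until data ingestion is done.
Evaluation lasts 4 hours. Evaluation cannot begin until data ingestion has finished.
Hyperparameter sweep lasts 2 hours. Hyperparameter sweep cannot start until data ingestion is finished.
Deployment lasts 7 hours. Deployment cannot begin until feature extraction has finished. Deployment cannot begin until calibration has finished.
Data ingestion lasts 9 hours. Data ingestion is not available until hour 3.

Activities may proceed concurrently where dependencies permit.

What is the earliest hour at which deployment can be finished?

Data ingestion waits on its own release at hour 3, so it starts at hour 3 and finishes at 3 + 9 = hour 12.
Calibration waits on data ingestion (finishes hour 12), so it starts at hour 12 and finishes at 12 + 1 = hour 13.
Feature extraction waits on data ingestion (finishes hour 12, plus 3-hour gap → hour 15), so it starts at hour 15 and finishes at 15 + 1 = hour 16.
For deployment: feature extraction (finishes hour 16); calibration (finishes hour 13). Taking the maximum gives a start of hour 16, and it finishes at 16 + 7 = hour 23.

23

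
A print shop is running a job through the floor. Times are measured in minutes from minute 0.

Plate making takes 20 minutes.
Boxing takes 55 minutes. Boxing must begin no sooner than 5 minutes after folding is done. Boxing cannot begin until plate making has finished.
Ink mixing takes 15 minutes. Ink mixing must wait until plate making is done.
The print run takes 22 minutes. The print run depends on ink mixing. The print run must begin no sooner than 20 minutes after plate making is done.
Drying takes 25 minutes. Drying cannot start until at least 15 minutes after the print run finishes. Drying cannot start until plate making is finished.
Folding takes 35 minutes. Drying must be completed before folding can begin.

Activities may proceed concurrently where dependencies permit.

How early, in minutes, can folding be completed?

Nothing blocks plate making, so it runs from minute 0 to minute 20.
Ink mixing waits on plate making (finishes minute 20), so it starts at minute 20 and finishes at 20 + 15 = minute 35.
The print run cannot start until ink mixing (finishes minute 35); plate making (finishes minute 20, plus 20-minute gap → minute 40). The controlling bound is minute 40, so the print run finishes at 40 + 22 = minute 62.
For drying: the print run (finishes minute 62, plus 15-minute gap → minute 77); plate making (finishes minute 20). Taking the maximum gives a start of minute 77, and it finishes at 77 + 25 = minute 102.
After drying (finishes minute 102), folding can start at minute 102 and finishes at minute 137.

137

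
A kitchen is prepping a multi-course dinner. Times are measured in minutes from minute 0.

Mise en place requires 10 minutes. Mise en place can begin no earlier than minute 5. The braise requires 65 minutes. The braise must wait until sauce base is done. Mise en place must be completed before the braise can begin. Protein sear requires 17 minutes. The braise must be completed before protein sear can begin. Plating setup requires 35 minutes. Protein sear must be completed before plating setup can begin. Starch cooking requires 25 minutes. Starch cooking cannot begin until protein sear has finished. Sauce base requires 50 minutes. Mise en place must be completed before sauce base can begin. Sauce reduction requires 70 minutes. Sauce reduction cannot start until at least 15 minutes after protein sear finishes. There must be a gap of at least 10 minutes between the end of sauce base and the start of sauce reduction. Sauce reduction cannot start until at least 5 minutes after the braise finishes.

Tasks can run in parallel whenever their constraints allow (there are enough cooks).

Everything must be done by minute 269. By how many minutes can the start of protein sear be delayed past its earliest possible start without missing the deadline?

37

After its own release at minute 5, mise en place can start at minute 5 and finishes at minute 15.
Sauce base waits on mise en place (finishes minute 15), so it starts at minute 15 and finishes at 15 + 50 = minute 65.
The braise cannot start until sauce base (finishes minute 65); mise en place (finishes minute 15). The controlling bound is minute 65, so the braise finishes at 65 + 65 = minute 130.
Protein sear waits on the braise (finishes minute 130), so it starts at minute 130 and finishes at 130 + 17 = minute 147.

Working backward from the deadline:
Sauce reduction has no dependents, so it just needs to finish by minute 269. Starting by 269 − 70 = minute 199 achieves that.
Starch cooking has no dependents, so it just needs to finish by minute 269. Starting by 269 − 25 = minute 244 achieves that.
To finish by minute 269, plating setup (duration 35) must start no later than minute 234.
Protein sear must finish in time for sauce reduction (must start by minute 199, minus 15-minute gap → minute 184); starch cooking (must start by minute 244); plating setup (must start by minute 234). The tightest is minute 184, so protein sear must start by 184 − 17 = minute 167.
So protein sear can start as early as minute 130 and as late as minute 167, giving 167 − 130 = 37 minutes of slack.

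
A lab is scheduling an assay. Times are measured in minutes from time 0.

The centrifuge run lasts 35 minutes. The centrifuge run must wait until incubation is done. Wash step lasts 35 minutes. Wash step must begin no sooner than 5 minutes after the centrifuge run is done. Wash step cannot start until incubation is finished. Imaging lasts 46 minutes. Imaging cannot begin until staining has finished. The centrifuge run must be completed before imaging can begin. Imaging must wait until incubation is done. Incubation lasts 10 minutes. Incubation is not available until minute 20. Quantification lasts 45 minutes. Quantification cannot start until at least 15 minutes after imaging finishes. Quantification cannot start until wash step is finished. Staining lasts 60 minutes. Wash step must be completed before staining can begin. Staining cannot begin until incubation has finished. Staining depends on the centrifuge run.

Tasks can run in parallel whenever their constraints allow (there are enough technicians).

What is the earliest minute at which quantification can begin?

226

Incubation waits on its own release at minute 20, so it starts at minute 20 and finishes at 20 + 10 = minute 30.
After incubation (finishes minute 30), the centrifuge run can start at minute 30 and finishes at minute 65.
Wash step cannot start until the centrifuge run (finishes minute 65, plus 5-minute gap → minute 70); incubation (finishes minute 30). The controlling bound is minute 70, so wash step finishes at 70 + 35 = minute 105.
Staining needs all of wash step (finishes minute 105); incubation (finishes minute 30); the centrifuge run (finishes minute 65). That puts its earliest start at minute 105; it finishes at 105 + 60 = minute 165.
For imaging: staining (finishes minute 165); the centrifuge run (finishes minute 65); incubation (finishes minute 30). Taking the maximum gives a start of minute 165, and it finishes at 165 + 46 = minute 211.
Quantification waits on imaging (finishes minute 211, plus 15-minute gap → minute 226); wash step (finishes minute 105). The latest of these is minute 226, which is the earliest quantification can start.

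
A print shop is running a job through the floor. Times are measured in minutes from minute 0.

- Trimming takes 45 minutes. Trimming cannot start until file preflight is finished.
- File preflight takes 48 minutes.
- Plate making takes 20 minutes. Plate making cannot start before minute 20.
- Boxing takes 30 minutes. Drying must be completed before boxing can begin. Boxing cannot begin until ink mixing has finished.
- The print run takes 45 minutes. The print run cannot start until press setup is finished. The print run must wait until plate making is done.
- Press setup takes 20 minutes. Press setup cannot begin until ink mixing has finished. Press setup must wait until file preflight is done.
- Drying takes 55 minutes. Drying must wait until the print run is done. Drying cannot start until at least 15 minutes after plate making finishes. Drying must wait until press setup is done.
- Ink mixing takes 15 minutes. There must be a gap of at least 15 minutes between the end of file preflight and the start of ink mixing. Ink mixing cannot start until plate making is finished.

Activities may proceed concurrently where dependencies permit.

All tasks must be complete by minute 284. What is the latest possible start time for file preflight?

56

To finish by minute 284, boxing (duration 30) must start no later than minute 254.
Drying must finish before boxing (must start by minute 254). With a 55-minute duration, drying must start by 254 − 55 = minute 199.
Since drying (must start by minute 199) depends on it, the print run must finish by minute 199. Backing off its 45-minute duration gives a latest start of minute 154.
Press setup feeds the print run (must start by minute 154); drying (must start by minute 199). Taking the minimum, press setup must finish by minute 154 and start by 154 − 20 = minute 134.
Ink mixing has several dependents: press setup (must start by minute 134); boxing (must start by minute 254). The earliest of those limits is minute 134, so ink mixing must start by 134 − 15 = minute 119.
Nothing follows trimming; the deadline of minute 284 is its only limit. It must start by 284 − 45 = minute 239.
File preflight must finish in time for ink mixing (must start by minute 119, minus 15-minute gap → minute 104); press setup (must start by minute 134); trimming (must start by minute 239). The tightest is minute 104, so file preflight must start by 104 − 48 = minute 56.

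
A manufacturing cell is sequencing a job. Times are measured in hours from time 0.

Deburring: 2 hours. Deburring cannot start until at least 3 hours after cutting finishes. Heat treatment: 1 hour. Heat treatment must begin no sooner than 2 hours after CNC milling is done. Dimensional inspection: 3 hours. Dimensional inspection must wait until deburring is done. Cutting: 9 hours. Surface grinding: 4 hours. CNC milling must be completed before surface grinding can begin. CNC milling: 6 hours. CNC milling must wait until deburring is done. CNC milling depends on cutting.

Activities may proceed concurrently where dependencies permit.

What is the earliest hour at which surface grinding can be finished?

Cutting has no prerequisites, so it starts at hour 0 and finishes at hour 9.
Deburring waits on cutting (finishes hour 9, plus 3-hour gap → hour 12), so it starts at hour 12 and finishes at 12 + 2 = hour 14.
CNC milling cannot start until deburring (finishes hour 14); cutting (finishes hour 9). The controlling bound is hour 14, so CNC milling finishes at 14 + 6 = hour 20.
Surface grinding waits on CNC milling (finishes hour 20), so it starts at hour 20 and finishes at 20 + 4 = hour 24.

24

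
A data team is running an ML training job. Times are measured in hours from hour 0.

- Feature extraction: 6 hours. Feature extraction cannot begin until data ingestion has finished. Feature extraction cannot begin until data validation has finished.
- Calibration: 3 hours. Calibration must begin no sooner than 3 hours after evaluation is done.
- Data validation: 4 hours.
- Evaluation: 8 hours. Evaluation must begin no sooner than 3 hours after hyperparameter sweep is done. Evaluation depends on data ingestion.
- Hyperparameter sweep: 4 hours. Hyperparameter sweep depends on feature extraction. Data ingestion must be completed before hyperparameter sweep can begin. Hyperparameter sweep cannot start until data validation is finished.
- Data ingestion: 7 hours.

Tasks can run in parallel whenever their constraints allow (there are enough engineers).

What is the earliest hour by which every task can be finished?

Data validation has no prerequisites, so it starts at hour 0 and finishes at hour 4.
Data ingestion can start immediately at hour 0; it finishes at hour 7.
Feature extraction cannot start until data ingestion (finishes hour 7); data validation (finishes hour 4). The controlling bound is hour 7, so feature extraction finishes at 7 + 6 = hour 13.
Hyperparameter sweep has to wait for feature extraction (finishes hour 13); data ingestion (finishes hour 7); data validation (finishes hour 4). The latest of these is hour 13, so hyperparameter sweep runs hour 13 to 13 + 4 = hour 17.
Evaluation cannot start until hyperparameter sweep (finishes hour 17, plus 3-hour gap → hour 20); data ingestion (finishes hour 7). The controlling bound is hour 20, so evaluation finishes at 20 + 8 = hour 28.
Calibration waits on evaluation (finishes hour 28, plus 3-hour gap → hour 31), so it starts at hour 31 and finishes at 31 + 3 = hour 34.
All tasks are finished once the last one completes. Finish times: Data ingestion at 7, Data validation at 4, Feature extraction at 13, Hyperparameter sweep at 17, Evaluation at 28, Calibration at 34. The latest is hour 34.

34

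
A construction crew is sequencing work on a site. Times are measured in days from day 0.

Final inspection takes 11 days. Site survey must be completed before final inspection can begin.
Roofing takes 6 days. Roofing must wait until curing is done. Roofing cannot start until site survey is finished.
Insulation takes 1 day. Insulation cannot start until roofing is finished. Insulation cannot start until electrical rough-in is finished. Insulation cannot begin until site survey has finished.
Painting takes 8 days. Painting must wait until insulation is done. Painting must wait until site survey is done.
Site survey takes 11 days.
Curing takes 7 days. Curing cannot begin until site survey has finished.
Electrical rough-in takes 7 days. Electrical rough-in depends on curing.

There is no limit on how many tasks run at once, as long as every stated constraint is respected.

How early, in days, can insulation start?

25

Site survey can start immediately at day 0; it finishes at day 11.
Curing cannot begin until site survey (finishes day 11). It runs from day 11 to 11 + 7 = day 18.
Electrical rough-in waits on curing (finishes day 18), so it starts at day 18 and finishes at 18 + 7 = day 25.
Roofing cannot start until curing (finishes day 18); site survey (finishes day 11). The controlling bound is day 18, so roofing finishes at 18 + 6 = day 24.
Insulation waits on roofing (finishes day 24); electrical rough-in (finishes day 25); site survey (finishes day 11). The latest of these is day 25, which is the earliest insulation can start.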